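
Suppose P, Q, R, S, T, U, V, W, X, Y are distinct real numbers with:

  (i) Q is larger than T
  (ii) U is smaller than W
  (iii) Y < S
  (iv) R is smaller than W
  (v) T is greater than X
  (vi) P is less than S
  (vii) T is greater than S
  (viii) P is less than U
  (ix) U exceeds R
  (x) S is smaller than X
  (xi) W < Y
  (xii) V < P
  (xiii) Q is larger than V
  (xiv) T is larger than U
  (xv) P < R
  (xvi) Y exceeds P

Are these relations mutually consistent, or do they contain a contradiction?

consistent

Every relation is compatible with V < P < R < U < W < Y < S < X < T < Q; the set is consistent.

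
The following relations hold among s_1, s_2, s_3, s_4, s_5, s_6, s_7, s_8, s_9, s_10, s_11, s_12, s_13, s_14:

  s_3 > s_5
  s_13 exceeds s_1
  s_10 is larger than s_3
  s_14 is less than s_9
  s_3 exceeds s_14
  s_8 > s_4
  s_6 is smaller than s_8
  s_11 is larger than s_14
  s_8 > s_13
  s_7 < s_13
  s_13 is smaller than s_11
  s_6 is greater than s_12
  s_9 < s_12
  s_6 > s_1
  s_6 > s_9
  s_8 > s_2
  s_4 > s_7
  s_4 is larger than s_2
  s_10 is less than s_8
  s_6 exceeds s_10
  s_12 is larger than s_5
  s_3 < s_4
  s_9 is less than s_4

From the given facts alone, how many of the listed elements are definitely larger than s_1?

4

The elements the relations force above s_1 are s_13, s_11, s_6, s_8 — no chain reaches any other.
That is 4.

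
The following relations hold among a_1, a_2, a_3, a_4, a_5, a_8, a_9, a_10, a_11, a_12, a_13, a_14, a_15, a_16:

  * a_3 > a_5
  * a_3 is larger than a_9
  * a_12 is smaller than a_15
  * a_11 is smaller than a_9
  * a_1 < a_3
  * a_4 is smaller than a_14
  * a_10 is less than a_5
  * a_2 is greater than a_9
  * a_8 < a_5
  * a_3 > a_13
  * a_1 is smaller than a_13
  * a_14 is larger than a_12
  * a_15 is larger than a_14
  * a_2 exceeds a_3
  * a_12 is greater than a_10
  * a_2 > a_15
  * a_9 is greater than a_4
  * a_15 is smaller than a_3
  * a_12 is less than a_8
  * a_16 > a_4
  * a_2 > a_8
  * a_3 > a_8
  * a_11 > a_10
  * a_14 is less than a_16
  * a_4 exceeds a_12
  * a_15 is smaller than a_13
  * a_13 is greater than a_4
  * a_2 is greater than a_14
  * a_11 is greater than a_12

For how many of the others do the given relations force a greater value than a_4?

Directly above a_4: a_14, a_13, a_16, a_9.
One step further: a_15, a_3, a_2 (7 so far).
Nothing else is reachable above a_4; 7 in all.

7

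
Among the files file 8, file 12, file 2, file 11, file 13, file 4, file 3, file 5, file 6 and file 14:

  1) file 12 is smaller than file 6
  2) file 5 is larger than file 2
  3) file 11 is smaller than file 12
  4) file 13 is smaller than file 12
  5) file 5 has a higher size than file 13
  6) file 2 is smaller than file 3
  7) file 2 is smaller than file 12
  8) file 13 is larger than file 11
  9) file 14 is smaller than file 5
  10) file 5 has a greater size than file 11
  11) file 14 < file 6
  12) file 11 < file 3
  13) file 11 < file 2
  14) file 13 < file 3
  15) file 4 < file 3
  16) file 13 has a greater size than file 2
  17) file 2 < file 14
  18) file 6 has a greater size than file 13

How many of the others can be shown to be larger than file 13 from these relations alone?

Directly above file 13: file 3, file 5, file 12, file 6.
No other element is forced above file 13 by the given relations, so the count is 4.

4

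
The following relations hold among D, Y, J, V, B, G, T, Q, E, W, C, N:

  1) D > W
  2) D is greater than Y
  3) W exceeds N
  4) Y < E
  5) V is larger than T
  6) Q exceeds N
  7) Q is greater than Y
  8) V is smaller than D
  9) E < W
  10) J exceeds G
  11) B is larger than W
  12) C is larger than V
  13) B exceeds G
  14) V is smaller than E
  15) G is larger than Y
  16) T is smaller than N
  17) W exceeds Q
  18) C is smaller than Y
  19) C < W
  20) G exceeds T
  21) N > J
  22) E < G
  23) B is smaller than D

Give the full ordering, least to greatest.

T < V < C < Y < E < G < J < N < Q < W < B < D

Each adjacent pair is fixed by a given relation: T < V; V < C; C < Y; Y < E; E < G; G < J; J < N; N < Q; Q < W; W < B; B < D. Chaining them end to end gives the full order.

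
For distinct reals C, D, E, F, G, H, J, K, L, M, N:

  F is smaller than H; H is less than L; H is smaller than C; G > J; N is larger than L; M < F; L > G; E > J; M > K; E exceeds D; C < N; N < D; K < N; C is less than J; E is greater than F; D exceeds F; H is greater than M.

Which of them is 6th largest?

J

Piecing the relations together gives one ordering: K < M < F < H < C < J < G < L < N < D < E.
The 6th largest is J.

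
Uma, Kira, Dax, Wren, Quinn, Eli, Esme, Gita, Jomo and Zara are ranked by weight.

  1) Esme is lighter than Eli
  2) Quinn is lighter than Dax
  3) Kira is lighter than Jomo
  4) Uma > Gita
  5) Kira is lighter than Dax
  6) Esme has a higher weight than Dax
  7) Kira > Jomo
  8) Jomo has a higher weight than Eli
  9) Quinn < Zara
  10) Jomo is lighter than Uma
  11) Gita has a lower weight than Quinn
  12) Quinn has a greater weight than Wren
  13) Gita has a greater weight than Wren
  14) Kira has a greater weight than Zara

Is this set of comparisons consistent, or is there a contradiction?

We have Jomo < Kira stated directly, yet also Kira < Dax < Esme < Eli < Jomo by chaining the others — so Kira < Jomo. Contradiction.

inconsistent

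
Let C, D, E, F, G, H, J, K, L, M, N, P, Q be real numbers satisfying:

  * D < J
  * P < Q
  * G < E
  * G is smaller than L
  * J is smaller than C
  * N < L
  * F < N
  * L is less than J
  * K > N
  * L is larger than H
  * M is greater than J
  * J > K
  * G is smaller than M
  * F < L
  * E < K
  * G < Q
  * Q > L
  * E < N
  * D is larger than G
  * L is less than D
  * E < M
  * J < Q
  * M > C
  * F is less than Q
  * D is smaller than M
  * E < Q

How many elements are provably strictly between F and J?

Chaining upward from F reaches: N, L, K, D, Q, C, M.
Chaining downward from J reaches: H, G, E, N, L, K, D.
Strictly between F and J are those in both lists: N, L, K, D — 4 elements.

4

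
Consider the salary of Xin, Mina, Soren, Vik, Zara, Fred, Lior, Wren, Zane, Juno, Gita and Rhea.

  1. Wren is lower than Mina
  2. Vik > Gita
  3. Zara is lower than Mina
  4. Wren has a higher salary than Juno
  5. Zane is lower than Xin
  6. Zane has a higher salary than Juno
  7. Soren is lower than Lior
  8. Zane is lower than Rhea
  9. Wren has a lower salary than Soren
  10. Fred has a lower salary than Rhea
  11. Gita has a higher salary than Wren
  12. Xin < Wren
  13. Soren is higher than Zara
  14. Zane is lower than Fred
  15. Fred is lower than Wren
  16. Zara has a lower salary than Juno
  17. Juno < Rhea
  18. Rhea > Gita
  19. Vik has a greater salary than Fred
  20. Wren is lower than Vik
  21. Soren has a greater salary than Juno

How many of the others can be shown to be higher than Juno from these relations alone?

10

The elements the relations force above Juno are Zane, Xin, Fred, Wren, Soren, Gita, Lior, Rhea, Mina, Vik — no chain reaches any other.
That is 10.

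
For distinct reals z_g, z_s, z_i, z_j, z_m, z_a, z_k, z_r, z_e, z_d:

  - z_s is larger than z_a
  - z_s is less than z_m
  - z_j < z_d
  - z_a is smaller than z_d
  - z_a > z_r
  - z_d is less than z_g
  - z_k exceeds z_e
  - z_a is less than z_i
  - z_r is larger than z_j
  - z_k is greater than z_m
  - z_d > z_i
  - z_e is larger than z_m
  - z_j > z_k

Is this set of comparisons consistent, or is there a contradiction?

We have z_a < z_s stated directly, yet also z_s < z_m < z_e < z_k < z_j < z_r < z_a by chaining the others — so z_s < z_a. Contradiction.

inconsistent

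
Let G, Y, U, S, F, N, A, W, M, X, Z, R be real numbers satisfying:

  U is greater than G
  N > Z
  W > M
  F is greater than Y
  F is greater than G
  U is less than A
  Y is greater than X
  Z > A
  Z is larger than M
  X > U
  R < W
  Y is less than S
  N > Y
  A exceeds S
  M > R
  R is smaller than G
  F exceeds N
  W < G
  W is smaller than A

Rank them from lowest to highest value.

Nothing is placed below R, so it is least; from there R < M; M < W; W < G; G < U; U < X; X < Y; Y < S; S < A; A < Z; Z < N; N < F, each given directly.

R < M < W < G < U < X < Y < S < A < Z < N < F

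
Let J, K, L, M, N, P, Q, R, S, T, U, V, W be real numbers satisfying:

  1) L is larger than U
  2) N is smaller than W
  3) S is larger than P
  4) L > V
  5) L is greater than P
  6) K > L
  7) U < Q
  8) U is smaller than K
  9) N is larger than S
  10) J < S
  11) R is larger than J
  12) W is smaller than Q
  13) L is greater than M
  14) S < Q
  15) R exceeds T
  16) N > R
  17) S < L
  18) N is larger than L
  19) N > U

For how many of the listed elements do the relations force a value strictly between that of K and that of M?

The relations place M below K. An element lies strictly between them when it is forced above M and also forced below K.
Above M: {L, N, W, Q}. Below K: {J, P, V, S, U, L}.
Intersection: {L} — 1.

1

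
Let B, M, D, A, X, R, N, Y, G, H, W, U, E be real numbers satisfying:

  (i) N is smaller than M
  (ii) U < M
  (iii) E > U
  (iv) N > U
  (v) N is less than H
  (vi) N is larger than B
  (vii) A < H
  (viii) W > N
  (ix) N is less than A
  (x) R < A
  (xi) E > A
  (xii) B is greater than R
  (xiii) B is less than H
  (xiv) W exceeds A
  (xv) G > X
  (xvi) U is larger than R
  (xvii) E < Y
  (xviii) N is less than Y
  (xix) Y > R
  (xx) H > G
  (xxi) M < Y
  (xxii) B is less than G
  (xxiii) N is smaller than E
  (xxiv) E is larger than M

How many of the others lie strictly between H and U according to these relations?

2

Chaining upward from U reaches: N, M, A, E, W, Y.
Chaining downward from H reaches: R, X, B, G, N, A.
Strictly between U and H are those in both lists: N, A — 2 elements.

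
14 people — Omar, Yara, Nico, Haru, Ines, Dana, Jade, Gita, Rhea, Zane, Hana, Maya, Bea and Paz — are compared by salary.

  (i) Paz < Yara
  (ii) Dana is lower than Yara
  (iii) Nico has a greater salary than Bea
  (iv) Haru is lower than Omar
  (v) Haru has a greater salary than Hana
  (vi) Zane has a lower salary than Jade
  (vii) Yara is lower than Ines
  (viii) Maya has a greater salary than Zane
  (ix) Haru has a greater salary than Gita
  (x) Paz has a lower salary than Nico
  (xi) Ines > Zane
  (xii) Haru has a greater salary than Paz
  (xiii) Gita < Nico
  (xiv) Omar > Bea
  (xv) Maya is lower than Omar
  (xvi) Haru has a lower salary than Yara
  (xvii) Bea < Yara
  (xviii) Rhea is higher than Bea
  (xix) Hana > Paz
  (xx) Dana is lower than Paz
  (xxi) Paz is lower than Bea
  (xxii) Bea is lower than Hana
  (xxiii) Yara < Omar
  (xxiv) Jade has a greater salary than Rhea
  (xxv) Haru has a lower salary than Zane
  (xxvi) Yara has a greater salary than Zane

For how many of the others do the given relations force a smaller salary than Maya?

7

Directly below Maya: Zane.
One step further: Haru (2 so far).
One step further: Gita, Paz, Hana (5 so far).
One step further: Dana, Bea (7 so far).
Nothing else is reachable below Maya; 7 in all.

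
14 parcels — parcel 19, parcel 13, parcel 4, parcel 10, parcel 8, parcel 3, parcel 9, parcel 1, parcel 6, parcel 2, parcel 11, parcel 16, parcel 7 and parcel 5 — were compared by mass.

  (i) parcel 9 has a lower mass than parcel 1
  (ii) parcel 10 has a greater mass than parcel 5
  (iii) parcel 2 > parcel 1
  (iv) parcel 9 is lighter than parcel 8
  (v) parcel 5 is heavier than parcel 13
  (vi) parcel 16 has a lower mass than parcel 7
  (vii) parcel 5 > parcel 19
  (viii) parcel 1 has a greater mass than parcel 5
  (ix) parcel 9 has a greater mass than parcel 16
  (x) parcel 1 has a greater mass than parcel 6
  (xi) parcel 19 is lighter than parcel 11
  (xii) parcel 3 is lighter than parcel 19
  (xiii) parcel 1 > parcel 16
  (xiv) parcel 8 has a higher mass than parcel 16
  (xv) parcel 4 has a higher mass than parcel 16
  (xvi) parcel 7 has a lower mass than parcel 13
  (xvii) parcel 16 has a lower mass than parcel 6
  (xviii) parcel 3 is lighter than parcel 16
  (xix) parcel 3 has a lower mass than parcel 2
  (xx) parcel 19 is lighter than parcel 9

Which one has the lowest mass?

parcel 3

parcel 16 is not least since parcel 3 < parcel 16; parcel 6 is not least since parcel 16 < parcel 6; parcel 19 is not least since parcel 3 < parcel 19; parcel 11 is not least since parcel 19 < parcel 11; parcel 4 is not least since parcel 16 < parcel 4; parcel 7 is not least since parcel 16 < parcel 7; parcel 13 is not least since parcel 7 < parcel 13; parcel 5 is not least since parcel 19 < parcel 5; parcel 9 is not least since parcel 16 < parcel 9; parcel 10 is not least since parcel 5 < parcel 10; parcel 1 is not least since parcel 9 < parcel 1; parcel 2 is not least since parcel 3 < parcel 2; parcel 8 is not least since parcel 9 < parcel 8.
Only parcel 3 has nothing below it, so parcel 3 is the lowest mass.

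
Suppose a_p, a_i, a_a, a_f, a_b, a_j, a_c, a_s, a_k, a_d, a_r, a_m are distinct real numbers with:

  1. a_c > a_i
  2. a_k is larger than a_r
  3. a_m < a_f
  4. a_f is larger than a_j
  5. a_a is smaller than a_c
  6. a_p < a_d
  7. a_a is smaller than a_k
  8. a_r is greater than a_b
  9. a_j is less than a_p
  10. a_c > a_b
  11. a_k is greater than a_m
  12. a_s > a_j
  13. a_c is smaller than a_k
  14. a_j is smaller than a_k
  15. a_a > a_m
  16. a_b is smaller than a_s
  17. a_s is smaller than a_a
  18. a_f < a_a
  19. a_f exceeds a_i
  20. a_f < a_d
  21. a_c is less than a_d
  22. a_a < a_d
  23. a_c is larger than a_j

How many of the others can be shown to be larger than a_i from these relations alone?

From a_i the given relations immediately reach a_f, a_c.
From those, a_a, a_d, a_k — 5 in total.
No other element is forced above a_i by the given relations, so the count is 5.

5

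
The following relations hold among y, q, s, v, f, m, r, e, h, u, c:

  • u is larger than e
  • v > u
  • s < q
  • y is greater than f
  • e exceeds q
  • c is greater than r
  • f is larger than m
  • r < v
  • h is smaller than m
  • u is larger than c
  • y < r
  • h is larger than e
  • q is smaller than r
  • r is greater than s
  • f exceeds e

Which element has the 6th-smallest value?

Chaining the given pairs: s < q < e < h < m < f < y < r < c < u < v.
Counting 6 from the smallest end gives f.

f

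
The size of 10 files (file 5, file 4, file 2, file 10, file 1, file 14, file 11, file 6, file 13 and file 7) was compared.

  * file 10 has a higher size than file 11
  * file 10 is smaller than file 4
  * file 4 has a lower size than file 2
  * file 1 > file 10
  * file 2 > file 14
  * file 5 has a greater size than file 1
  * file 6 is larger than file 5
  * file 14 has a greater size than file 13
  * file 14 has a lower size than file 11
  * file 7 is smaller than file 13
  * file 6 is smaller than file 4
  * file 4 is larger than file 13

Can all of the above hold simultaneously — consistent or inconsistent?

The single ordering file 7 < file 13 < file 14 < file 11 < file 10 < file 1 < file 5 < file 6 < file 4 < file 2 satisfies every listed relation, so no contradiction arises.

consistent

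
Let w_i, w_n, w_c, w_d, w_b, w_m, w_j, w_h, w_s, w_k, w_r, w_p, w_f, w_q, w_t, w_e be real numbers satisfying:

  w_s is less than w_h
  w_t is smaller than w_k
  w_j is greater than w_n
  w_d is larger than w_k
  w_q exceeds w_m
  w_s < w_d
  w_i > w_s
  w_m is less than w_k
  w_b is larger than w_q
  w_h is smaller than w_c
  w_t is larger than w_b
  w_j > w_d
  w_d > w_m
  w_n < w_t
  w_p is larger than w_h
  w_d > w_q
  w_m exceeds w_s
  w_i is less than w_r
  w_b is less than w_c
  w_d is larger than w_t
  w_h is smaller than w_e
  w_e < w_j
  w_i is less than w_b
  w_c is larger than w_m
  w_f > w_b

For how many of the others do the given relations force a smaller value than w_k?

From w_k the given relations immediately reach w_m, w_t.
From those, w_n, w_s, w_b — 5 in total.
From those, w_i, w_q — 7 in total.
No other element is forced below w_k by the given relations, so the count is 7.

7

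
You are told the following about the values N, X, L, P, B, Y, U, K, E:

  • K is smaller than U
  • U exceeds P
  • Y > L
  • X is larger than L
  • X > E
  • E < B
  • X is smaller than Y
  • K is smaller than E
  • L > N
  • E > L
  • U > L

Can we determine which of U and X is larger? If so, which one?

Following every chain through X: above X we get Y; below X we get N, L, K, E.
U is not reached, and no chain runs the other way from U to X.
So the given relations leave the order of X and U undetermined.

undetermined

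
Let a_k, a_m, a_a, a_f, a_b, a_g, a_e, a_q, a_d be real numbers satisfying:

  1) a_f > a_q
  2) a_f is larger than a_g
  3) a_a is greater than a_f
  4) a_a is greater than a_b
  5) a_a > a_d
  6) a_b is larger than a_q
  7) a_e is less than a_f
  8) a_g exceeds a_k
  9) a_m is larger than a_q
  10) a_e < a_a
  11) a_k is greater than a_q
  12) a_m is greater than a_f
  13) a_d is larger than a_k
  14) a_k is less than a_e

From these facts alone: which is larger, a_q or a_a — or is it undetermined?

Link the given pairs in sequence: a_q < a_k; a_k < a_e; a_e < a_f; a_f < a_a.
Chaining these gives a_q < a_k < a_e < a_f < a_a.
So a_a is larger.

a_a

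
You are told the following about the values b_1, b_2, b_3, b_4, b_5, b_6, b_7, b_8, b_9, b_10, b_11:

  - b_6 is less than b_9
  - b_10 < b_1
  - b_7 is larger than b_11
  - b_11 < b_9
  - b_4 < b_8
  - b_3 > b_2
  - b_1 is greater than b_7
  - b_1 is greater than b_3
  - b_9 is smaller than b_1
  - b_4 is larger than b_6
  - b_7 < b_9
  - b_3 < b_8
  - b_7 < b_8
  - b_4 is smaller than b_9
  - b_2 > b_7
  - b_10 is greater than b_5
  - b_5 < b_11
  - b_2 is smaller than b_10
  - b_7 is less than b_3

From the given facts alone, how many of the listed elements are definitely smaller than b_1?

9

From b_1 the given relations immediately reach b_7, b_9, b_10, b_3.
From those, b_5, b_11, b_6, b_4, b_2 — 9 in total.
Nothing else is reachable below b_1; 9 in all.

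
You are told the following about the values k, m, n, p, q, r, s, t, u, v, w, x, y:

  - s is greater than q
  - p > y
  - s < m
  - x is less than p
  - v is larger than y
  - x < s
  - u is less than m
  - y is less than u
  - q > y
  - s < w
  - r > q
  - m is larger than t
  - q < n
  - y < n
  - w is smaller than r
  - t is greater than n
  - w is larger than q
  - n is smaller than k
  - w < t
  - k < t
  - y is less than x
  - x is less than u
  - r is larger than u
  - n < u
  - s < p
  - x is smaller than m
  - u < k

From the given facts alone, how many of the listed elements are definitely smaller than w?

4

Directly below w: q, s.
One step further: y, x (4 so far).
No other element is forced below w by the given relations, so the count is 4.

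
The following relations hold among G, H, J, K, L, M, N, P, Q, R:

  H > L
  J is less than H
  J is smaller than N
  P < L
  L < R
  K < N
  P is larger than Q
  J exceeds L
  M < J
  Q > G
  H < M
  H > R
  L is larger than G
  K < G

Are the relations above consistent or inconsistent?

inconsistent

We have J < H stated directly, yet also H < M < J by chaining the others — so H < J. Contradiction.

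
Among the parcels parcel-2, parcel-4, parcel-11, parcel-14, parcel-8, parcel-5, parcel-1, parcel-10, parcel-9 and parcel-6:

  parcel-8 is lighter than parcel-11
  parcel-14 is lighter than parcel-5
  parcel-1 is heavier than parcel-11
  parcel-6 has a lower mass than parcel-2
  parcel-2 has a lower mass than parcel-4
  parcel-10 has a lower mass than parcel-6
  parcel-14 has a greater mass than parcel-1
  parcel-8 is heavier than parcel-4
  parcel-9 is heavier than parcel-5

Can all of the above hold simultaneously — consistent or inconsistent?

The single ordering parcel-10 < parcel-6 < parcel-2 < parcel-4 < parcel-8 < parcel-11 < parcel-1 < parcel-14 < parcel-5 < parcel-9 satisfies every listed relation, so no contradiction arises.

consistent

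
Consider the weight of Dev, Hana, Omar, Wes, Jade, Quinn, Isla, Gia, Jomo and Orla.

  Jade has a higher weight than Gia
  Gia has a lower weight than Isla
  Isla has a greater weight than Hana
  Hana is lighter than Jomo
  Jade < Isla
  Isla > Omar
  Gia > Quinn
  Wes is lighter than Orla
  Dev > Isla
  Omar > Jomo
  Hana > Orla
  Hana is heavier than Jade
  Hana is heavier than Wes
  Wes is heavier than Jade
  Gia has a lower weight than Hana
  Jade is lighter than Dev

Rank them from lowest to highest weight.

Quinn < Gia < Jade < Wes < Orla < Hana < Jomo < Omar < Isla < Dev

Nothing is placed below Quinn, so it is least; from there Quinn < Gia; Gia < Jade; Jade < Wes; Wes < Orla; Orla < Hana; Hana < Jomo; Jomo < Omar; Omar < Isla; Isla < Dev, each given directly.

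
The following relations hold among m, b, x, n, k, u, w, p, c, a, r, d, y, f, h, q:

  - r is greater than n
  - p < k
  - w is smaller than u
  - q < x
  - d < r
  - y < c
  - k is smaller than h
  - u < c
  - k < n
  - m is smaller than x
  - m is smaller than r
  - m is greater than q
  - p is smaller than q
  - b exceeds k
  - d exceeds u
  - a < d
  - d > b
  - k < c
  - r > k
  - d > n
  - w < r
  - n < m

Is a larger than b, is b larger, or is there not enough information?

undetermined

Following every chain through a: above a we get d, r.
b is not reached, and no chain runs the other way from b to a.
So the given relations leave the order of a and b undetermined.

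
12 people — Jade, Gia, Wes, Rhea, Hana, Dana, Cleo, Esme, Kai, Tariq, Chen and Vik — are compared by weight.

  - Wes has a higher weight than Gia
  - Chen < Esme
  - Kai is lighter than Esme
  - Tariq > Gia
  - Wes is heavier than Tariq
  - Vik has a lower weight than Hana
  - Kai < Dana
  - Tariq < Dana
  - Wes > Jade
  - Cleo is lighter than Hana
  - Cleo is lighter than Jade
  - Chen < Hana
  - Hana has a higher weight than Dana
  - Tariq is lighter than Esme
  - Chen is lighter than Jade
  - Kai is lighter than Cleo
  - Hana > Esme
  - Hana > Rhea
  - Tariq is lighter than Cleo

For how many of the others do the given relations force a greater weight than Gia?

The elements the relations force above Gia are Tariq, Cleo, Dana, Jade, Esme, Wes, Hana — no chain reaches any other.
That is 7.

7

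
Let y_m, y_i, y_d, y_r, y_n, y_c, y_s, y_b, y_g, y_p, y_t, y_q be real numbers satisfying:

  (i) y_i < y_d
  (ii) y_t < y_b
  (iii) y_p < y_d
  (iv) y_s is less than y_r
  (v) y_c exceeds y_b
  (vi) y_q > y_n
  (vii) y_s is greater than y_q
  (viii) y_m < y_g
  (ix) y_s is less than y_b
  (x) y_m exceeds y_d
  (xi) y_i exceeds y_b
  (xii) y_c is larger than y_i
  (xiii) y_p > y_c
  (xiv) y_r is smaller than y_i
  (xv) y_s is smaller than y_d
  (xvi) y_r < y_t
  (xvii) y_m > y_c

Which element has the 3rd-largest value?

Chaining the given pairs: y_n < y_q < y_s < y_r < y_t < y_b < y_i < y_c < y_p < y_d < y_m < y_g.
Counting 3 from the largest end gives y_d.

y_d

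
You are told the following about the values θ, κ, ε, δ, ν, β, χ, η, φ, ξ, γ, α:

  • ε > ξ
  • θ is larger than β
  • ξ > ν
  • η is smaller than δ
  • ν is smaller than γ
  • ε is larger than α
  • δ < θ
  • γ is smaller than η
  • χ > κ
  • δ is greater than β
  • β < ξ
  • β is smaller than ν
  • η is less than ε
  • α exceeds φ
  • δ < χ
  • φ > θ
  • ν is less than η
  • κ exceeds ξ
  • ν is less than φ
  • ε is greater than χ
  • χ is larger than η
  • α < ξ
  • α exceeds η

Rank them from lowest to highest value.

β < ν < γ < η < δ < θ < φ < α < ξ < κ < χ < ε

Each adjacent pair is fixed by a given relation: β < ν; ν < γ; γ < η; η < δ; δ < θ; θ < φ; φ < α; α < ξ; ξ < κ; κ < χ; χ < ε. Chaining them end to end gives the full order.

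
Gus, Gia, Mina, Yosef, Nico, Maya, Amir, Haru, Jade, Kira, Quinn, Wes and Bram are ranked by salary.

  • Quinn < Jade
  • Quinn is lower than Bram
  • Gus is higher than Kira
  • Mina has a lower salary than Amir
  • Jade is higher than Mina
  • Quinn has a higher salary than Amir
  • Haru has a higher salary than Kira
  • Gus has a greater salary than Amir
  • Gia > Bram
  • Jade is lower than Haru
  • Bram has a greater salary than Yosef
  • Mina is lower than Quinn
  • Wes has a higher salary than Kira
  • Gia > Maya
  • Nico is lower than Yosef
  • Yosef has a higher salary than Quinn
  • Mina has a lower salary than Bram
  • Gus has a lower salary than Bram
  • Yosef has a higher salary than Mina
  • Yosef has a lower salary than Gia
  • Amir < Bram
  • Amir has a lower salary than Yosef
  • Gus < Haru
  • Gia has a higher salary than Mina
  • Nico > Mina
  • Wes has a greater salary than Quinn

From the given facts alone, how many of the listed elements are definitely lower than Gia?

9

The elements the relations force below Gia are Maya, Mina, Nico, Kira, Amir, Quinn, Yosef, Gus, Bram — no chain reaches any other.
That is 9.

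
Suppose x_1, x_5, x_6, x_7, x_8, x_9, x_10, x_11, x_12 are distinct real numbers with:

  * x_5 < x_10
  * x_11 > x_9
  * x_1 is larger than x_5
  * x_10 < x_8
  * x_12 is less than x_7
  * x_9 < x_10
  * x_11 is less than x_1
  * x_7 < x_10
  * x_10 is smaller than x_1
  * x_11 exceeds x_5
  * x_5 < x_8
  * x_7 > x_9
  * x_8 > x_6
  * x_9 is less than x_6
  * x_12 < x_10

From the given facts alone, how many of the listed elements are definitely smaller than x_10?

The elements the relations force below x_10 are x_9, x_5, x_12, x_7 — no chain reaches any other.
That is 4.

4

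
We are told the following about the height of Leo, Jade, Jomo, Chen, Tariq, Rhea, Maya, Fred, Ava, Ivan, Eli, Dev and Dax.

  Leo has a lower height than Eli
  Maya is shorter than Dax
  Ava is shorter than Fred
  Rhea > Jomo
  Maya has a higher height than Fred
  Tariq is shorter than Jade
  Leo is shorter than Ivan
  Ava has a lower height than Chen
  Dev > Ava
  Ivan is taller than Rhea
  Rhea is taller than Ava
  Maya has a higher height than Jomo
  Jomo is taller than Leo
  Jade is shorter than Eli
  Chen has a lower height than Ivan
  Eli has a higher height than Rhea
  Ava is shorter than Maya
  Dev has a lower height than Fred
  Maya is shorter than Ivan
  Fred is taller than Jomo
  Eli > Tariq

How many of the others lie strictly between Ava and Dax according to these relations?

The relations place Ava below Dax. An element lies strictly between them when it is forced above Ava and also forced below Dax.
Above Ava: {Dev, Chen, Rhea, Fred, Maya, Eli, Ivan}. Below Dax: {Leo, Dev, Jomo, Fred, Maya}.
Intersection: {Dev, Fred, Maya} — 3.

3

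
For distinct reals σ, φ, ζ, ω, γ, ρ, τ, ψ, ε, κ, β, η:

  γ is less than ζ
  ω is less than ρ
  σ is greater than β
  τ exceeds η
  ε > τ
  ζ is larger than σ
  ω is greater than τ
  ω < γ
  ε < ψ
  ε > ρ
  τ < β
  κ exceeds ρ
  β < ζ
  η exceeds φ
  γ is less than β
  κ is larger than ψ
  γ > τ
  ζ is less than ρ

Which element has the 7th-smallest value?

σ

Chaining the given pairs: φ < η < τ < ω < γ < β < σ < ζ < ρ < ε < ψ < κ.
Counting 7 from the smallest end gives σ.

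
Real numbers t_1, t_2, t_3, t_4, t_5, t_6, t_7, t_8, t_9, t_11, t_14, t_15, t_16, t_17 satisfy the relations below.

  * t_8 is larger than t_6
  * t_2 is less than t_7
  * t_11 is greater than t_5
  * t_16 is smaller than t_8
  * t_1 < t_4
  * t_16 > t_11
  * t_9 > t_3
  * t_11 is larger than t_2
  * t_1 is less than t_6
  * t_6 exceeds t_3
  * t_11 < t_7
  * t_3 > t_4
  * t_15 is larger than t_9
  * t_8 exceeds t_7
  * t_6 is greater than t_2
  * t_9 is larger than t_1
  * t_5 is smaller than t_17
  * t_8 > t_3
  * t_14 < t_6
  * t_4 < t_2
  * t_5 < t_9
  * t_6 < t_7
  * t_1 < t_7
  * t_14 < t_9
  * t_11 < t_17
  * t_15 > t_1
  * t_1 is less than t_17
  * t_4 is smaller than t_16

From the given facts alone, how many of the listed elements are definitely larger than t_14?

From t_14 the given relations immediately reach t_6, t_9.
From those, t_7, t_15, t_8 — 5 in total.
Nothing else is reachable above t_14; 5 in all.

5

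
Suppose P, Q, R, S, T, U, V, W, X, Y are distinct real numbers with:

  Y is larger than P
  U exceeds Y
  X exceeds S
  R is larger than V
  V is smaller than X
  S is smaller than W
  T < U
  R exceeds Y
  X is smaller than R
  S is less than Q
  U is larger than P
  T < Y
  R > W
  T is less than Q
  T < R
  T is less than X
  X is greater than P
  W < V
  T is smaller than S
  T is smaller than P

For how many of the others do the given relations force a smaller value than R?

7

Directly below R: T, W, V, Y, X.
One step further: S, P (7 so far).
Nothing else is reachable below R; 7 in all.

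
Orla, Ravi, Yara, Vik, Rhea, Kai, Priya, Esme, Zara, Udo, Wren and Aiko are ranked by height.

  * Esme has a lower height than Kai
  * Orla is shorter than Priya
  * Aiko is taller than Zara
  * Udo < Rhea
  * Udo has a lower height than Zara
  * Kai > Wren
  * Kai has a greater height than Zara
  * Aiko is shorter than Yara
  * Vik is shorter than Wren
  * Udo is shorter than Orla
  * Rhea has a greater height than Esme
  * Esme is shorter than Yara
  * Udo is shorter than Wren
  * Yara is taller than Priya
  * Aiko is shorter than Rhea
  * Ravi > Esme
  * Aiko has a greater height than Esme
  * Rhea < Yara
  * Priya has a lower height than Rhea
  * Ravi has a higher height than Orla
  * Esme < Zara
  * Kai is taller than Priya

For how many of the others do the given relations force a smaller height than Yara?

7

Directly below Yara: Priya, Esme, Aiko, Rhea.
One step further: Udo, Orla, Zara (7 so far).
No other element is forced below Yara by the given relations, so the count is 7.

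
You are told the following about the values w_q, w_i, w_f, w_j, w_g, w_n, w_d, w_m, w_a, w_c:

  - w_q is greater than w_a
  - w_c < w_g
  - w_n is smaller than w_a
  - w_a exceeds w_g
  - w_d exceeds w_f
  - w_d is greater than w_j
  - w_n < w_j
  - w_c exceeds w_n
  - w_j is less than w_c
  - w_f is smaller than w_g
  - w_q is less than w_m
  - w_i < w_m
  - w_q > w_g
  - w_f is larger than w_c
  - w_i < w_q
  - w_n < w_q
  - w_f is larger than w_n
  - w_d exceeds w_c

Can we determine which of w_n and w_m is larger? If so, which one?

The relevant relations are w_n < w_j; w_j < w_c; w_c < w_f; w_f < w_g; w_g < w_a; w_a < w_q; w_q < w_m.
Chaining these gives w_n < w_j < w_c < w_f < w_g < w_a < w_q < w_m.
So w_m is larger.

w_m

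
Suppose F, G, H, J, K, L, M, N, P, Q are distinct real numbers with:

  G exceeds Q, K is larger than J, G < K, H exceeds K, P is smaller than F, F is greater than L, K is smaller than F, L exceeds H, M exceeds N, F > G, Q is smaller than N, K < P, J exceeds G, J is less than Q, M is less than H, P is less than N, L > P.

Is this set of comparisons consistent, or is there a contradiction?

inconsistent

Chaining the given relations yields J < Q < G, so J < G. But one relation states G < J. These cannot both hold.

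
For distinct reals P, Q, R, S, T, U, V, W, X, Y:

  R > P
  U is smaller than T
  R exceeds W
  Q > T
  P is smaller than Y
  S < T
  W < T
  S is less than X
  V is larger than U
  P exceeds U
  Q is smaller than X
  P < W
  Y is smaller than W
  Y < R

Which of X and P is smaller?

P < Y and Y < W give P < W.
With W < T: P < Y < W < T.
With T < Q: P < Y < W < T < Q.
With Q < X: P < Y < W < T < Q < X.
So P < X; P is the smaller of the two.

P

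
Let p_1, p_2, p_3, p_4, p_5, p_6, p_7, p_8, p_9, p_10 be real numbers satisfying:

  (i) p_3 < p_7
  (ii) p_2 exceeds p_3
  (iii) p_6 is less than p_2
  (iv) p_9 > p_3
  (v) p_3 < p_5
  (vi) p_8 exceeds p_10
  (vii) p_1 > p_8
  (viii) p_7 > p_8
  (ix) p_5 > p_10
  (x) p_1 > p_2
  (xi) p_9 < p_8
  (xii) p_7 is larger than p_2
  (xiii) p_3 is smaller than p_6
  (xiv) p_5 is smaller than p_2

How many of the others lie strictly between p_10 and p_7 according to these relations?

The relations place p_10 below p_7. An element lies strictly between them when it is forced above p_10 and also forced below p_7.
Above p_10: {p_5, p_2, p_8, p_1}. Below p_7: {p_3, p_9, p_5, p_6, p_2, p_8}.
Intersection: {p_5, p_2, p_8} — 3.

3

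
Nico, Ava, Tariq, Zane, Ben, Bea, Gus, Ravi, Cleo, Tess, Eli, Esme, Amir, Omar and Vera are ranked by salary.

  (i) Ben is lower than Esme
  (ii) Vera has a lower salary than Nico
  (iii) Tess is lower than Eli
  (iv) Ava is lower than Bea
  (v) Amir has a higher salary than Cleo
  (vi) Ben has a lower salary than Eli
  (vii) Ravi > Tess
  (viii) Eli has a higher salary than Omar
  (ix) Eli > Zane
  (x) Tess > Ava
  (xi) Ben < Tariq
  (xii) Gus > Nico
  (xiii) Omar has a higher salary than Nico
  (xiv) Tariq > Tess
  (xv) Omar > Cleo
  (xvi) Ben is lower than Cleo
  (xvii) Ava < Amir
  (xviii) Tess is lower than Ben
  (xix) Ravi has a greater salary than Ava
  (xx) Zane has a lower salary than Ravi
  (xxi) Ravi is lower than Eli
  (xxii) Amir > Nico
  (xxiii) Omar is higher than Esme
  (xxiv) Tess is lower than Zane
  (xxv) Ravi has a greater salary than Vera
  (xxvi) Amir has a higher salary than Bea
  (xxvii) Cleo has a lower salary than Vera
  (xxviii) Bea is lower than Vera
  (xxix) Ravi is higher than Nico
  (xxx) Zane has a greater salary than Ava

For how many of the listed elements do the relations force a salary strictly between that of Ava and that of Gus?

6

Chaining upward from Ava reaches: Tess, Ben, Cleo, Bea, Vera, Esme, Nico, Amir, Tariq, Zane, Omar, Ravi, Eli.
Chaining downward from Gus reaches: Tess, Ben, Cleo, Bea, Vera, Nico.
Strictly between Ava and Gus are those in both lists: Tess, Ben, Cleo, Bea, Vera, Nico — 6 elements.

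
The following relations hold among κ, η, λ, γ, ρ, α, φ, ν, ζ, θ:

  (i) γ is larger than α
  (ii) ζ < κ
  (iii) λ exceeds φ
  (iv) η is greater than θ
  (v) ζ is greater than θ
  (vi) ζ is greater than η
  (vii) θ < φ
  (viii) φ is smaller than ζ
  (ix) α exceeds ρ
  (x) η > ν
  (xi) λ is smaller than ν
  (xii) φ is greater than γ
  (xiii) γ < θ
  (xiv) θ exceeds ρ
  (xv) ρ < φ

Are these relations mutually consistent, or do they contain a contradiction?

Every relation is compatible with ρ < α < γ < θ < φ < λ < ν < η < ζ < κ; the set is consistent.

consistent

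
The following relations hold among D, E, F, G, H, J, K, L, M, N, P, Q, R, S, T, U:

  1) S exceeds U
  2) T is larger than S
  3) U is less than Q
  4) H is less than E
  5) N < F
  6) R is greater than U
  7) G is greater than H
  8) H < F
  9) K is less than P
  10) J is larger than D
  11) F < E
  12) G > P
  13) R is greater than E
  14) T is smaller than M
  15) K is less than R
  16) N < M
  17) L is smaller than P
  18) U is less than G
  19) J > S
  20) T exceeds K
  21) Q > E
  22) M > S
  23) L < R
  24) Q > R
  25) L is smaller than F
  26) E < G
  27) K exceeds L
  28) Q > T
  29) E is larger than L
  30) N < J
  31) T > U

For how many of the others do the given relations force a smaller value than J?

4

From J the given relations immediately reach N, D, S.
From those, U — 4 in total.
No other element is forced below J by the given relations, so the count is 4.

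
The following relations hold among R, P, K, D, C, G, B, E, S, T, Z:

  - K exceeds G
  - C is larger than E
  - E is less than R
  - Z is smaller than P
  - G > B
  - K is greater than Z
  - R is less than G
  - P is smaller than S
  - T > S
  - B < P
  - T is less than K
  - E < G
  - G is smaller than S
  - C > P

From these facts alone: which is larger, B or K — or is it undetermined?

The relevant relations are B < P; P < S; S < T; T < K.
Chaining these gives B < P < S < T < K.
So K is larger.

K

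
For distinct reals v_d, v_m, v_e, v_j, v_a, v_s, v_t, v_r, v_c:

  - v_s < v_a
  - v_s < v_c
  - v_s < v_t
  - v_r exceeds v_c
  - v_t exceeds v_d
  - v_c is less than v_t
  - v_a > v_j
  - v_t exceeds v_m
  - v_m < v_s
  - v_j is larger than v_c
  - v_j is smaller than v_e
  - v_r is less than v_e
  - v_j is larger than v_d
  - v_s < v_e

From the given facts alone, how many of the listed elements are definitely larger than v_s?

6

Directly above v_s: v_c, v_a, v_t, v_e.
One step further: v_j, v_r (6 so far).
No other element is forced above v_s by the given relations, so the count is 6.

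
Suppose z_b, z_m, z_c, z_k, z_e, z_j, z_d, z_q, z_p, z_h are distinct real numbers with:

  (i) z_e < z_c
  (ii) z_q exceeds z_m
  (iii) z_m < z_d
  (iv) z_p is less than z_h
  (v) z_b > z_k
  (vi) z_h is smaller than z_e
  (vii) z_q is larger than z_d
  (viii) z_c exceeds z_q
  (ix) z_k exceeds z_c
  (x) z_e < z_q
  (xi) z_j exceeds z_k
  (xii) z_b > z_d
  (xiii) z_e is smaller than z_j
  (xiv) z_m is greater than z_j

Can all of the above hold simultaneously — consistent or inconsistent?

Chaining the given relations yields z_j < z_m < z_d < z_q < z_c < z_k, so z_j < z_k. But one relation states z_k < z_j. These cannot both hold.

inconsistent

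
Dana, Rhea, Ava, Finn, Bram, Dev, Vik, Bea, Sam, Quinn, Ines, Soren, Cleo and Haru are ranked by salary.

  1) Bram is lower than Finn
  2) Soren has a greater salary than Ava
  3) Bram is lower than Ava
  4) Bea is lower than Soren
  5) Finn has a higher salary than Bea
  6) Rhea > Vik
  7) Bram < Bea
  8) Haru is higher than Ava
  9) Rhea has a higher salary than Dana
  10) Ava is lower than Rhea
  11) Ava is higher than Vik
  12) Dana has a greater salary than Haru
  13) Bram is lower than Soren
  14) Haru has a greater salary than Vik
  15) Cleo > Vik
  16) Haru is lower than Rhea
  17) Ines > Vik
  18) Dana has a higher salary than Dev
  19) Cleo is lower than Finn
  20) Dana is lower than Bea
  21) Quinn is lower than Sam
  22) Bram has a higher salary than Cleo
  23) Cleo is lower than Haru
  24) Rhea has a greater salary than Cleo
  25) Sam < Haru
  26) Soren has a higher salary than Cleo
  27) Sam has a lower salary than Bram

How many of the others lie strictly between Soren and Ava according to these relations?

3

Chaining upward from Ava reaches: Haru, Dana, Bea, Finn, Rhea.
Chaining downward from Soren reaches: Vik, Dev, Quinn, Cleo, Sam, Bram, Haru, Dana, Bea.
Strictly between Ava and Soren are those in both lists: Haru, Dana, Bea — 3 elements.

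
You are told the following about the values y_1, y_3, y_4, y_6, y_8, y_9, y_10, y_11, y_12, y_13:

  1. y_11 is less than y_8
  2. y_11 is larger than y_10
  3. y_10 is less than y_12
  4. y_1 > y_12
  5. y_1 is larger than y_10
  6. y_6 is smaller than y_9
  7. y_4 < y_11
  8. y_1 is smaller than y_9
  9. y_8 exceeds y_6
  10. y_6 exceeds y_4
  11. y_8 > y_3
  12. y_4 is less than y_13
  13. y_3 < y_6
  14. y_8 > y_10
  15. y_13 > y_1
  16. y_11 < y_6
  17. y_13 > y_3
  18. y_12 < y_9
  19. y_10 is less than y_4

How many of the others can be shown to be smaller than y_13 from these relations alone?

5

Directly below y_13: y_3, y_4, y_1.
One step further: y_10, y_12 (5 so far).
Nothing else is reachable below y_13; 5 in all.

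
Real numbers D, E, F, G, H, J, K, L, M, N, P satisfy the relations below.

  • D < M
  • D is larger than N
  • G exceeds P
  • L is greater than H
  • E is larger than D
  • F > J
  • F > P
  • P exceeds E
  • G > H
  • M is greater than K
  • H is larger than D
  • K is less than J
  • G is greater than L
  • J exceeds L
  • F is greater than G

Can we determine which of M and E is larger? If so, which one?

undetermined

Following every chain through E: above E we get P, G, F; below E we get N, D.
M is not reached, and no chain runs the other way from M to E.
So the given relations leave the order of E and M undetermined.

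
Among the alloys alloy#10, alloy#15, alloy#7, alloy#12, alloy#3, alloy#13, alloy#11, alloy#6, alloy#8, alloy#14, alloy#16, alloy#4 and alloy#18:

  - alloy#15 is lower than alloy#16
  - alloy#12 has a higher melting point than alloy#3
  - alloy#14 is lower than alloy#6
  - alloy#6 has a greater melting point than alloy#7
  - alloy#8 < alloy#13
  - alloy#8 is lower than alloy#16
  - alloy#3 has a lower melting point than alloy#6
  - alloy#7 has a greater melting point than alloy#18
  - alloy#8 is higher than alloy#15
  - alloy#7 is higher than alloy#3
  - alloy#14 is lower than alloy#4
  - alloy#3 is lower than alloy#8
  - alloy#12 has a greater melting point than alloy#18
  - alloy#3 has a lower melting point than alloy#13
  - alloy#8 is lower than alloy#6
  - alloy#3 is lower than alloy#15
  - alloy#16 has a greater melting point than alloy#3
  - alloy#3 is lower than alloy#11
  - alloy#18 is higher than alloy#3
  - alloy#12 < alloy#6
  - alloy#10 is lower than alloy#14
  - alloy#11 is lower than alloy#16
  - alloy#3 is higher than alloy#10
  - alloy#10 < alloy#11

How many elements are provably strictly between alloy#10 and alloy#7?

The relations place alloy#10 below alloy#7. An element lies strictly between them when it is forced above alloy#10 and also forced below alloy#7.
Above alloy#10: {alloy#3, alloy#15, alloy#11, alloy#8, alloy#14, alloy#4, alloy#18, alloy#12, alloy#16, alloy#13, alloy#6}. Below alloy#7: {alloy#3, alloy#18}.
Intersection: {alloy#3, alloy#18} — 2.

2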